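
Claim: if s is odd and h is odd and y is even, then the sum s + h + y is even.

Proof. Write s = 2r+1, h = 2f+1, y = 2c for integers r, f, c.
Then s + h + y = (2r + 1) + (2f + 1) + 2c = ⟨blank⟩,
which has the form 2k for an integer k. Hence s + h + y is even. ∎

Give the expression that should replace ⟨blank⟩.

2(c + f + r + 1)

Expanding: (2r + 1) + (2f + 1) + 2c = 2c + 2f + 2r + 2.
Every term is even; pulling out the factor of 2 gives 2(c + f + r + 1).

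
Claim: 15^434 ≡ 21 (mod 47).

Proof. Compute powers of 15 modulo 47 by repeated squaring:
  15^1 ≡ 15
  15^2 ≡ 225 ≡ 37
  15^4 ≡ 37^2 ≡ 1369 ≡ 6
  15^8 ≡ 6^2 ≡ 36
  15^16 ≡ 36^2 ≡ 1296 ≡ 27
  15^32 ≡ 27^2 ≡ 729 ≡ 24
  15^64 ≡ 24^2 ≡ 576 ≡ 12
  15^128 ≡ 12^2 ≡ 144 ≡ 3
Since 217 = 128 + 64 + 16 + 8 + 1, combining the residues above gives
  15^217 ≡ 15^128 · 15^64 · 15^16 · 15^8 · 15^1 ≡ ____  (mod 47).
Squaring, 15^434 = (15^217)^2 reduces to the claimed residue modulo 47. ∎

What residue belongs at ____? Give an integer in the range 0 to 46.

15^128 · 15^64 · 15^16 · 15^8 · 15^1 ≡ 3 · 12 · 27 · 36 · 15 = 524880.
524880 mod 47 = 31, so 15^217 ≡ 31 (mod 47).

31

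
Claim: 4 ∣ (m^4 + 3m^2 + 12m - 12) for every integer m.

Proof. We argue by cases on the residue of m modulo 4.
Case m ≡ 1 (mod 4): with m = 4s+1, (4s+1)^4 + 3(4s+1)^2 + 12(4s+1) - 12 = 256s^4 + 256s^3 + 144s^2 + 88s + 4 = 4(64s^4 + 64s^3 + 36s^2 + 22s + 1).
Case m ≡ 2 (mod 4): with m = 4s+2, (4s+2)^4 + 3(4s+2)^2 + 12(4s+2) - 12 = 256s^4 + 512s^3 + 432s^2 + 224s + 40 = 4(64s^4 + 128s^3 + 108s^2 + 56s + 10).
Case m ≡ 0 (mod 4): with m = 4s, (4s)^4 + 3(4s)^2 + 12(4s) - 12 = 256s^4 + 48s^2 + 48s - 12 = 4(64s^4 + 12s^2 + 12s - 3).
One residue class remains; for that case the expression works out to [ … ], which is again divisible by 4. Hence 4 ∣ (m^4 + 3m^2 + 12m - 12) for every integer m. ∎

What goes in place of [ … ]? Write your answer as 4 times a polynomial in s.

Only m ≡ 3 (mod 4) is unaccounted for. Put m = 4s+3:
(4s+3)^4 + 3(4s+3)^2 + 12(4s+3) - 12 expands to 256s^4 + 768s^3 + 912s^2 + 552s + 132,
and factoring out 4 leaves 4(64s^4 + 192s^3 + 228s^2 + 138s + 33).

4(64s^4 + 192s^3 + 228s^2 + 138s + 33)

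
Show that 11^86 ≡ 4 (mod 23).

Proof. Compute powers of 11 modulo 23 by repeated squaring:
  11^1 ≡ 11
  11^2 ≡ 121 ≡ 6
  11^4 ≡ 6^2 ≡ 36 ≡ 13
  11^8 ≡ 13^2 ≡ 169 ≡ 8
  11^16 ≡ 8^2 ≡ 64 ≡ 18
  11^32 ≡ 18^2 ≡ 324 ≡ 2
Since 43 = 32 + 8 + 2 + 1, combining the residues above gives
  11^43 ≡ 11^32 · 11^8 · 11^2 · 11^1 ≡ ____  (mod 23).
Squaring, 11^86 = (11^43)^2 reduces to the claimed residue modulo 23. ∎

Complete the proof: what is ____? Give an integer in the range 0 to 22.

11^32 · 11^8 · 11^2 · 11^1 ≡ 2 · 8 · 6 · 11 = 1056.
1056 mod 23 = 21, so 11^43 ≡ 21 (mod 23).

21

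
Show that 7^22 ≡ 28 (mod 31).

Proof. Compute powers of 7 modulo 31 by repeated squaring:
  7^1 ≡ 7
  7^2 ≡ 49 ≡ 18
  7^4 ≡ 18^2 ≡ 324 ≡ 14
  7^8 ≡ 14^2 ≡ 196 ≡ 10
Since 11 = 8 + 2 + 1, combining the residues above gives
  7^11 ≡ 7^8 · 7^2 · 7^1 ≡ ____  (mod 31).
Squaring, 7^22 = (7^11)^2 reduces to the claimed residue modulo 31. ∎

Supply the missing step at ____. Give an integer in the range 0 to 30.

Multiply the listed residues: 10 · 18 · 7 = 180 → 1260.
Reducing modulo 31: 1260 = 40·31 + 20, so 7^11 ≡ 20.

20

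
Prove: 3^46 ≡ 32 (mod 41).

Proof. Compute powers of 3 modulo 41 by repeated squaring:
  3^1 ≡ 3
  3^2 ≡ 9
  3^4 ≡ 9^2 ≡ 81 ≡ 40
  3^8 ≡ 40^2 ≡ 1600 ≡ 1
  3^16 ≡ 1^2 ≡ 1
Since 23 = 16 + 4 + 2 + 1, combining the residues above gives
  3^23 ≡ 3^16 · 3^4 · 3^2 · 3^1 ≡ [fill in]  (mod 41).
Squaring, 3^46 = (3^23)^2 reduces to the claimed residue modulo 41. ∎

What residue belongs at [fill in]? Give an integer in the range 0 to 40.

Multiply the listed residues: 1 · 40 · 9 · 3 = 40 → 360 → 1080.
Reducing modulo 41: 1080 = 26·41 + 14, so 3^23 ≡ 14.

14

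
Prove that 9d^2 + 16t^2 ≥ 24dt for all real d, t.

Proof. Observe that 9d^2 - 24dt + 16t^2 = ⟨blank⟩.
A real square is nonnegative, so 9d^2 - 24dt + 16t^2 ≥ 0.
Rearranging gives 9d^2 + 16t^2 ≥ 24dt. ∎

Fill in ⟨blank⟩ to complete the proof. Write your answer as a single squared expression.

The leading and trailing coefficients are 3^2 and 4^2, and 24 = 2·3·4, so the trinomial is (3d - 4t)^2.
Hence 9d^2 - 24dt + 16t^2 ≥ 0.

(3d - 4t)^2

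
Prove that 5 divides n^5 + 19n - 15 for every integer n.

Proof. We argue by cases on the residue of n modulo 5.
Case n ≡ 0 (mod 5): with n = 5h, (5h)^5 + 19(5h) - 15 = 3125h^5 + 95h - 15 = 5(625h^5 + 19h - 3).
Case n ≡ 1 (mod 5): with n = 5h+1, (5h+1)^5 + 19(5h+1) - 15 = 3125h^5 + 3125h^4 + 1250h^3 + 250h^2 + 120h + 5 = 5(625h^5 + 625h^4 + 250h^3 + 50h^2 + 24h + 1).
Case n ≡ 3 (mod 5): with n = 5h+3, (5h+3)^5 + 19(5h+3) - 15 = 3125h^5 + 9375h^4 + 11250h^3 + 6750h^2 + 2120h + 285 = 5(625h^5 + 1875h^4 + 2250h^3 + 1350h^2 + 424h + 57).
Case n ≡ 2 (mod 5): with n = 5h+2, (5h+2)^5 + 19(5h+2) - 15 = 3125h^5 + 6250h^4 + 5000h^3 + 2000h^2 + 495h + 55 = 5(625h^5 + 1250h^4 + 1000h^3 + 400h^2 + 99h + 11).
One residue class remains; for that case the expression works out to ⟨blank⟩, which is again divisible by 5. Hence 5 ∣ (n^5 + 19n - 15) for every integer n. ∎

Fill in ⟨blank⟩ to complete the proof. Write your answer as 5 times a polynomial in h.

5(625h^5 + 2500h^4 + 4000h^3 + 3200h^2 + 1299h + 217)

The residues treated are {0, 1, 3, 2}, so the missing case is n ≡ 4 (mod 5); write n = 5h+4.
Then (5h+4)^5 + 19(5h+4) - 15 = 3125h^5 + 12500h^4 + 20000h^3 + 16000h^2 + 6495h + 1085 = 5(625h^5 + 2500h^4 + 4000h^3 + 3200h^2 + 1299h + 217).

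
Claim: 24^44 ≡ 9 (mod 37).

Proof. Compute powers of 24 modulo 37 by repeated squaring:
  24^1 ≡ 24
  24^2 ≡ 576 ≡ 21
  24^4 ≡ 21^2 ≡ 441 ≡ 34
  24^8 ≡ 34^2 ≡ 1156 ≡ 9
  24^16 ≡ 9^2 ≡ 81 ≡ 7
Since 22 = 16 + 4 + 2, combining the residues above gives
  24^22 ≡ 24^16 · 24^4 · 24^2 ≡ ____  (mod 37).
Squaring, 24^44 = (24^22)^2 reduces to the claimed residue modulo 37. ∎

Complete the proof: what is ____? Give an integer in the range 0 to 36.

3

24^16 · 24^4 · 24^2 ≡ 7 · 34 · 21 = 4998.
4998 mod 37 = 3, so 24^22 ≡ 3 (mod 37).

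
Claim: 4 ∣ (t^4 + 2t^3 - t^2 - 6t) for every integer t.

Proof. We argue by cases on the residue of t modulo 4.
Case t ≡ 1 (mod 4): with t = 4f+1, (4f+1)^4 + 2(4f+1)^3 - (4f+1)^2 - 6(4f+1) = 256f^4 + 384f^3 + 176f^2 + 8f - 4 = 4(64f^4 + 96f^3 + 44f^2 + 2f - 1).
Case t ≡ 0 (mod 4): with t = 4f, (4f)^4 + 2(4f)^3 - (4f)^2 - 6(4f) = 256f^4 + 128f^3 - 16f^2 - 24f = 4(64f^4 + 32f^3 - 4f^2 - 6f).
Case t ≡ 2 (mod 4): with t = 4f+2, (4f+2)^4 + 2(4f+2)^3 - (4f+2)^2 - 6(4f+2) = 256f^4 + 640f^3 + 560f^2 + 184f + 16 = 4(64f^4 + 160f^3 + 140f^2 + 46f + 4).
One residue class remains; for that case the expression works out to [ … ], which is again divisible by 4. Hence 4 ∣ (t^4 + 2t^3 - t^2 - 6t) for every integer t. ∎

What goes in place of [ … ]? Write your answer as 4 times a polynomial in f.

Only t ≡ 3 (mod 4) is unaccounted for. Put t = 4f+3:
(4f+3)^4 + 2(4f+3)^3 - (4f+3)^2 - 6(4f+3) expands to 256f^4 + 896f^3 + 1136f^2 + 600f + 108,
and factoring out 4 leaves 4(64f^4 + 224f^3 + 284f^2 + 150f + 27).

4(64f^4 + 224f^3 + 284f^2 + 150f + 27)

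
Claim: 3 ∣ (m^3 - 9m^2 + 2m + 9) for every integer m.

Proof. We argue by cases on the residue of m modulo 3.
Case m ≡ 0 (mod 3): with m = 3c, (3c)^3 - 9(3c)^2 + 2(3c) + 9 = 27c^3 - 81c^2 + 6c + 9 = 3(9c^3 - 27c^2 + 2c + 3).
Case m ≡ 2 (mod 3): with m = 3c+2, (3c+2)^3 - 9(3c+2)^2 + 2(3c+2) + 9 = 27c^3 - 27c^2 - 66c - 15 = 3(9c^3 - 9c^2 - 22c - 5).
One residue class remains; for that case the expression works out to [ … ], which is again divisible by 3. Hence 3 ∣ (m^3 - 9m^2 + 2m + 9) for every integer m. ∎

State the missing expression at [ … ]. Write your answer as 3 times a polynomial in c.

3(9c^3 - 18c^2 - 13c + 1)

The residues treated are {0, 2}, so the missing case is m ≡ 1 (mod 3); write m = 3c+1.
Then (3c+1)^3 - 9(3c+1)^2 + 2(3c+1) + 9 = 27c^3 - 54c^2 - 39c + 3 = 3(9c^3 - 18c^2 - 13c + 1).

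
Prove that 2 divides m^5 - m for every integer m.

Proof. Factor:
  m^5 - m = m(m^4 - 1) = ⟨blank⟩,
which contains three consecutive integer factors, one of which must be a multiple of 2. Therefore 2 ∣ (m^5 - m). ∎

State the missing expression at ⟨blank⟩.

m^4 - 1 = (m^2 - 1)(m^2 + 1), and m^2 - 1 = (m-1)(m+1).
So m(m^4 - 1) = (m - 1)m(m + 1)(m^2 + 1).

(m - 1)m(m + 1)(m^2 + 1)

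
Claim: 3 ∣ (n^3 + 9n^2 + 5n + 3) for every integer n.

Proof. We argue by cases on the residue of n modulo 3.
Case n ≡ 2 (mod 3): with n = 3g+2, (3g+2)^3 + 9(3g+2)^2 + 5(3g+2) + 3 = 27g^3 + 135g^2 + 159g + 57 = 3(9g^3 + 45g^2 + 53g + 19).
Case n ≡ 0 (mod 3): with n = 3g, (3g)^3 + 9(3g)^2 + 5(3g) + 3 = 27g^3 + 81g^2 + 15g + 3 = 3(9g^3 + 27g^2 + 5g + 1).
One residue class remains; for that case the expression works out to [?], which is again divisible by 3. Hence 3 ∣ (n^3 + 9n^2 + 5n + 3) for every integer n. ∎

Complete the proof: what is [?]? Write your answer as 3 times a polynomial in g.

The residues treated are {2, 0}, so the missing case is n ≡ 1 (mod 3); write n = 3g+1.
Then (3g+1)^3 + 9(3g+1)^2 + 5(3g+1) + 3 = 27g^3 + 108g^2 + 78g + 18 = 3(9g^3 + 36g^2 + 26g + 6).

3(9g^3 + 36g^2 + 26g + 6)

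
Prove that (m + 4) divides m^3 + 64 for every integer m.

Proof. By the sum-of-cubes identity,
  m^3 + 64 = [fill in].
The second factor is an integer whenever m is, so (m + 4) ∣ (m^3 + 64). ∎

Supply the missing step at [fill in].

a^3 + b^3 = (a + b)(a^2 - ab + b^2). With a = m, b = 4:
m^3 + 64 = (m + 4)(m^2 - 4m + 16).

(m + 4)(m^2 - 4m + 16)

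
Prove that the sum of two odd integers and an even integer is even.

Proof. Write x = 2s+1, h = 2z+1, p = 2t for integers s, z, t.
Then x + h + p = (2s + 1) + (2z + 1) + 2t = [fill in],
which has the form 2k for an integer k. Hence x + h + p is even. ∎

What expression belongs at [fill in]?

Expanding: (2s + 1) + (2z + 1) + 2t = 2s + 2t + 2z + 2.
Every term is even; pulling out the factor of 2 gives 2(s + t + z + 1).

2(s + t + z + 1)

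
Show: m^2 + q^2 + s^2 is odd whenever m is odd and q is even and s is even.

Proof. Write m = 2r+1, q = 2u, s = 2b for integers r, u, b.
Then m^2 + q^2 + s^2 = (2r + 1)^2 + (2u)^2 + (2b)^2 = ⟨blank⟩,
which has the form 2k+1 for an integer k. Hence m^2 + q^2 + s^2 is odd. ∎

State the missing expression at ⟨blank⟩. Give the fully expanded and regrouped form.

2(2b^2 + 2r^2 + 2r + 2u^2) + 1

(2r + 1)^2 + (2u)^2 + (2b)^2 = 4b^2 + 4r^2 + 4r + 4u^2 + 1
= 2(2b^2 + 2r^2 + 2r + 2u^2) + 1.
Since 2b^2 + 2r^2 + 2r + 2u^2 is an integer, the sum of squares is of the form 2k+1 for an integer k.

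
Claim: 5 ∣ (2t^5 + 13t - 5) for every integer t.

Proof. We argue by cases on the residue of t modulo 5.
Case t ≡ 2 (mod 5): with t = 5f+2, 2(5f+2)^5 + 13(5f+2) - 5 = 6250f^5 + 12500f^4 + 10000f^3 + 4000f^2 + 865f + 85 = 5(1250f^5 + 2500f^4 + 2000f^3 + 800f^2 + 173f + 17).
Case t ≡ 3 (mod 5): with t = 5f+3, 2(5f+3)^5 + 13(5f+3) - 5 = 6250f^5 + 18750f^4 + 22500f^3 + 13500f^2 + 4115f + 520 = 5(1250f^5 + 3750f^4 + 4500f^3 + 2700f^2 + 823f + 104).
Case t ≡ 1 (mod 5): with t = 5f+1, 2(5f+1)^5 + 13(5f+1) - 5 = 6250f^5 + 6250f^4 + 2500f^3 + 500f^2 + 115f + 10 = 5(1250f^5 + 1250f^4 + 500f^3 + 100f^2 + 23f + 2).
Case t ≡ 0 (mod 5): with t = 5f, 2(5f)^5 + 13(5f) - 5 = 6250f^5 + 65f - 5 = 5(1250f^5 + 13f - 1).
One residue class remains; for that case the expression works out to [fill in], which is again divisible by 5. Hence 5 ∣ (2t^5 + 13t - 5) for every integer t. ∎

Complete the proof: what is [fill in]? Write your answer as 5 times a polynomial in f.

Only t ≡ 4 (mod 5) is unaccounted for. Put t = 5f+4:
2(5f+4)^5 + 13(5f+4) - 5 expands to 6250f^5 + 25000f^4 + 40000f^3 + 32000f^2 + 12865f + 2095,
and factoring out 5 leaves 5(1250f^5 + 5000f^4 + 8000f^3 + 6400f^2 + 2573f + 419).

5(1250f^5 + 5000f^4 + 8000f^3 + 6400f^2 + 2573f + 419)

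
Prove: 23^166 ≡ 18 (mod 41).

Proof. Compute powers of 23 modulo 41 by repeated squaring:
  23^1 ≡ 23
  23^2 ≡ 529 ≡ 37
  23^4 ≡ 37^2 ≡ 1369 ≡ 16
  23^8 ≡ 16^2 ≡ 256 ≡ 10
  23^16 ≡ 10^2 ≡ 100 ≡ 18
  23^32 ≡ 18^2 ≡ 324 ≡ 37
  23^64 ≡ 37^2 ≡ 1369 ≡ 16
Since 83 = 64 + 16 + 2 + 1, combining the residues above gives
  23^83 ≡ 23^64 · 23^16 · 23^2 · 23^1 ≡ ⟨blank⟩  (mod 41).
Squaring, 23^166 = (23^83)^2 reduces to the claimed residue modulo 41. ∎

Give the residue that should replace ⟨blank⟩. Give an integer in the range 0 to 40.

Multiply the listed residues: 16 · 18 · 37 · 23 = 288 → 10656 → 245088.
Reducing modulo 41: 245088 = 5977·41 + 31, so 23^83 ≡ 31.

31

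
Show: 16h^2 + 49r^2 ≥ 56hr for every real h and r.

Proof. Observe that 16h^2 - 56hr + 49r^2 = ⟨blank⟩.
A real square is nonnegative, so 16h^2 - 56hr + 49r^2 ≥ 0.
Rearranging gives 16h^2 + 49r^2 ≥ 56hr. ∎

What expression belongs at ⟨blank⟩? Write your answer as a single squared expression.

(4h - 7r)^2

16h^2 - 56hr + 49r^2 is a perfect-square trinomial: the outer terms are (4h)^2 and (7r)^2, and the cross term is -2·4h·7r.
So 16h^2 - 56hr + 49r^2 = (4h - 7r)^2 ≥ 0.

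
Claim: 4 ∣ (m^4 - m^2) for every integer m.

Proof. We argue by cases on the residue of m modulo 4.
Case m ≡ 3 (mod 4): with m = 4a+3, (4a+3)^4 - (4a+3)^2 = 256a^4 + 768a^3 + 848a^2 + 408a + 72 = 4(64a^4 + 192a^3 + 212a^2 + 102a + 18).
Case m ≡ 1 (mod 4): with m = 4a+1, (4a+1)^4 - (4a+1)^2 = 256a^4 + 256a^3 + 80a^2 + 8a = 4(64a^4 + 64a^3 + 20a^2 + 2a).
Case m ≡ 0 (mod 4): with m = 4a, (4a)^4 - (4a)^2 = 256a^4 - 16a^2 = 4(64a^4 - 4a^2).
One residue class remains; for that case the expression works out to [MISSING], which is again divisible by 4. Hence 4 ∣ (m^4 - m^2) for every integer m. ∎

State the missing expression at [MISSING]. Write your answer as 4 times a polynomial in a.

Only m ≡ 2 (mod 4) is unaccounted for. Put m = 4a+2:
(4a+2)^4 - (4a+2)^2 expands to 256a^4 + 512a^3 + 368a^2 + 112a + 12,
and factoring out 4 leaves 4(64a^4 + 128a^3 + 92a^2 + 28a + 3).

4(64a^4 + 128a^3 + 92a^2 + 28a + 3)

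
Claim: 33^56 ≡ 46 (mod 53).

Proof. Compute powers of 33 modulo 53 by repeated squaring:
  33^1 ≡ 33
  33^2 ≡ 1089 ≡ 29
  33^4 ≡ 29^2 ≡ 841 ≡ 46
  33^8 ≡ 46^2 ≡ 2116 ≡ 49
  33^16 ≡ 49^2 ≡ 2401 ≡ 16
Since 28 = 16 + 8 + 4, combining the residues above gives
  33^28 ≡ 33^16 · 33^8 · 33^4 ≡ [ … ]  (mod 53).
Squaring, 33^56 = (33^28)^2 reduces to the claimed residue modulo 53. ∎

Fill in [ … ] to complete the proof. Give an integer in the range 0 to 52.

Multiply the listed residues: 16 · 49 · 46 = 784 → 36064.
Reducing modulo 53: 36064 = 680·53 + 24, so 33^28 ≡ 24.

24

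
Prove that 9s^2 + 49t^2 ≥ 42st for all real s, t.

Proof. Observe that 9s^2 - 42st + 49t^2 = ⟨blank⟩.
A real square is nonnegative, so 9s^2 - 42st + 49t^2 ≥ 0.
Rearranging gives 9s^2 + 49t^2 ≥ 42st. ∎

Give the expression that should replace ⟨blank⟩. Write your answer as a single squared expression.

9s^2 - 42st + 49t^2 is a perfect-square trinomial: the outer terms are (3s)^2 and (7t)^2, and the cross term is -2·3s·7t.
So 9s^2 - 42st + 49t^2 = (3s - 7t)^2 ≥ 0.

(3s - 7t)^2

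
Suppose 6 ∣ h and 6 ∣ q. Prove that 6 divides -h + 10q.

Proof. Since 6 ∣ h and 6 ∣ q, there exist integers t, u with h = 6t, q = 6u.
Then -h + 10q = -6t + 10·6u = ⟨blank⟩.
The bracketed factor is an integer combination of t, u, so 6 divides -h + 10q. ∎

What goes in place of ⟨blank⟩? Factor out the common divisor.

6(-t + 10u)

Pull the common 6 out of every term: -6t + 10·6u = 6(-t + 10u).
-t + 10u is an integer, which exhibits the divisibility.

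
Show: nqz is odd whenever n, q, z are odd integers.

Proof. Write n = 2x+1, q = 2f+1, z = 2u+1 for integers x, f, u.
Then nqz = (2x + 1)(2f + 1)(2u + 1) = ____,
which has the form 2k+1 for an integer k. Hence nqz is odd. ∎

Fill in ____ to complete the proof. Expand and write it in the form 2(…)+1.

Expanding: (2x + 1)(2f + 1)(2u + 1) = 8fux + 4fu + 4fx + 2f + 4ux + 2u + 2x + 1.
Every term except the constant is even, so this is 2(4fux + 2fu + 2fx + f + 2ux + u + x) + 1,
and 4fux + 2fu + 2fx + f + 2ux + u + x ∈ ℤ gives the required form.

2(4fux + 2fu + 2fx + f + 2ux + u + x) + 1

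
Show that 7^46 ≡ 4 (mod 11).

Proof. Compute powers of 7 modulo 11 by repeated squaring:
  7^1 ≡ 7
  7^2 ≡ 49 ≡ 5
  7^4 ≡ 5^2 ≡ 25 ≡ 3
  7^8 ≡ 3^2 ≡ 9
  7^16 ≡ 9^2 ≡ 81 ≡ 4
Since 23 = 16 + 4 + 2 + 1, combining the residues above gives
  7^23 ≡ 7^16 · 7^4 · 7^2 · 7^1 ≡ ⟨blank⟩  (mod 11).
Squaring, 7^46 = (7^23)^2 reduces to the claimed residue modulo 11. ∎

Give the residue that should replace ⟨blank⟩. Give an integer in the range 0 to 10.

2

7^16 · 7^4 · 7^2 · 7^1 ≡ 4 · 3 · 5 · 7 = 420.
420 mod 11 = 2, so 7^23 ≡ 2 (mod 11).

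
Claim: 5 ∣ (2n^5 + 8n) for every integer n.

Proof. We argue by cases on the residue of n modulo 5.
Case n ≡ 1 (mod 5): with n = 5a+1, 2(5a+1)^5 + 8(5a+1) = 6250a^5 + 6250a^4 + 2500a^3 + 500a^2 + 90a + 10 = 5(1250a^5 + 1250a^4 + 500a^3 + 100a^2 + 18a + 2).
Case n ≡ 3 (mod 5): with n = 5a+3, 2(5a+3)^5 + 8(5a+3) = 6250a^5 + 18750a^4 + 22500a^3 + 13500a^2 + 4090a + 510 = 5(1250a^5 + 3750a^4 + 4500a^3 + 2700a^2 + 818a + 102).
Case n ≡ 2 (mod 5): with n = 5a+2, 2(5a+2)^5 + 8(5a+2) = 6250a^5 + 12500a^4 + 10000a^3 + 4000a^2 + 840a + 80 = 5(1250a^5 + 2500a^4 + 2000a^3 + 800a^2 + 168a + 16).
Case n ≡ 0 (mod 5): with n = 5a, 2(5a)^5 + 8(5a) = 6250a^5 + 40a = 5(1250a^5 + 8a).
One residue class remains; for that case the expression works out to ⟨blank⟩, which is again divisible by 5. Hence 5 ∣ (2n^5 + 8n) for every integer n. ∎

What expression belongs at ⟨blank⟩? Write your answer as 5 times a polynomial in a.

The residues treated are {1, 3, 2, 0}, so the missing case is n ≡ 4 (mod 5); write n = 5a+4.
Then 2(5a+4)^5 + 8(5a+4) = 6250a^5 + 25000a^4 + 40000a^3 + 32000a^2 + 12840a + 2080 = 5(1250a^5 + 5000a^4 + 8000a^3 + 6400a^2 + 2568a + 416).

5(1250a^5 + 5000a^4 + 8000a^3 + 6400a^2 + 2568a + 416)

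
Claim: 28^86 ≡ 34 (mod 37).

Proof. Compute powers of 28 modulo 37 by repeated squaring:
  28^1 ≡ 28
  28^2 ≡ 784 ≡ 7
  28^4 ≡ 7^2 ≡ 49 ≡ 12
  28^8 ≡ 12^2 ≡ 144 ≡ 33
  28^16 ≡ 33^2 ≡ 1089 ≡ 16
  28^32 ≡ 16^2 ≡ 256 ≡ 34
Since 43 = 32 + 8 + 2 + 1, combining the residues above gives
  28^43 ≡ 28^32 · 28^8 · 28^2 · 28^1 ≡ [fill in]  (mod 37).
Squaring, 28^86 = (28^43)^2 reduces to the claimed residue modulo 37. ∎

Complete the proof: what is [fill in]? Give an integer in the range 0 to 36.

21

Multiply the listed residues: 34 · 33 · 7 · 28 = 1122 → 7854 → 219912.
Reducing modulo 37: 219912 = 5943·37 + 21, so 28^43 ≡ 21.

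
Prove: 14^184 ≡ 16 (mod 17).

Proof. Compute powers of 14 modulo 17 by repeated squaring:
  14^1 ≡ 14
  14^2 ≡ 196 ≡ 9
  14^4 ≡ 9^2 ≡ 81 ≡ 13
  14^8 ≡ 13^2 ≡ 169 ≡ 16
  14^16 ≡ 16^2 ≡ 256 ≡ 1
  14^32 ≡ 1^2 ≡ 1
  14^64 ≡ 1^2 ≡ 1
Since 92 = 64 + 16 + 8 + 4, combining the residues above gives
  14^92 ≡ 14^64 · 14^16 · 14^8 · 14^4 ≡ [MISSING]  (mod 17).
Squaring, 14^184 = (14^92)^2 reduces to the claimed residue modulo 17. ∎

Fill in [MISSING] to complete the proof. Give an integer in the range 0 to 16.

4

Multiply the listed residues: 1 · 1 · 16 · 13 = 1 → 16 → 208.
Reducing modulo 17: 208 = 12·17 + 4, so 14^92 ≡ 4.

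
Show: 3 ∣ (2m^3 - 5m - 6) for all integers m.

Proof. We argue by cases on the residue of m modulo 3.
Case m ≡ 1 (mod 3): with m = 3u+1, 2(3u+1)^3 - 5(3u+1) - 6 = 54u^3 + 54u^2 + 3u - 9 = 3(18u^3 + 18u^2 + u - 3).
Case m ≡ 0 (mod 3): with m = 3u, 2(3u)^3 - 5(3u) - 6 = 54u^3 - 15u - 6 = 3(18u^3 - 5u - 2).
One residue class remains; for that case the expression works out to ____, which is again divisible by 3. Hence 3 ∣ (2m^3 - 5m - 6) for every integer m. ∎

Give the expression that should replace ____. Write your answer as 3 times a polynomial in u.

Only m ≡ 2 (mod 3) is unaccounted for. Put m = 3u+2:
2(3u+2)^3 - 5(3u+2) - 6 expands to 54u^3 + 108u^2 + 57u,
and factoring out 3 leaves 3(18u^3 + 36u^2 + 19u).

3(18u^3 + 36u^2 + 19u)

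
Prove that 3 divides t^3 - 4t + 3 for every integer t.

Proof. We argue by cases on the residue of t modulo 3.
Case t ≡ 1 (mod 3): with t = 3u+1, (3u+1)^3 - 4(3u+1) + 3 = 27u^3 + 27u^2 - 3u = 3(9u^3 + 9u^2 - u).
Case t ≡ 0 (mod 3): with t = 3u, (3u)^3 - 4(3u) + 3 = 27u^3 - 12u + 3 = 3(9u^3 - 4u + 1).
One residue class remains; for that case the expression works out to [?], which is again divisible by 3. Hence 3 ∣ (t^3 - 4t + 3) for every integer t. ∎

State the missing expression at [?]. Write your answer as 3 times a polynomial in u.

The residues treated are {1, 0}, so the missing case is t ≡ 2 (mod 3); write t = 3u+2.
Then (3u+2)^3 - 4(3u+2) + 3 = 27u^3 + 54u^2 + 24u + 3 = 3(9u^3 + 18u^2 + 8u + 1).

3(9u^3 + 18u^2 + 8u + 1)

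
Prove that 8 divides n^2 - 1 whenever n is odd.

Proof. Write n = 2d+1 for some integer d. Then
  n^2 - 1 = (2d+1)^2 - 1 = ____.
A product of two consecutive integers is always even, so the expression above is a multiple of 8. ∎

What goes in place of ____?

(2d+1)^2 - 1 = 4d^2 + 4d + 1 - 1 = 4d^2 + 4d = 4d(d+1).
Since d and d+1 are consecutive, d(d+1) is even, and 4·(even) is a multiple of 8.

4d(d + 1)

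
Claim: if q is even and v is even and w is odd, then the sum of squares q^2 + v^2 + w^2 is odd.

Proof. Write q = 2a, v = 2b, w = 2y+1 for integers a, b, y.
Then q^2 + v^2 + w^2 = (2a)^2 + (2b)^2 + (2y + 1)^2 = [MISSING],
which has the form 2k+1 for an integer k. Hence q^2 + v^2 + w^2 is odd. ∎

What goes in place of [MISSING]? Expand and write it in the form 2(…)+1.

(2a)^2 + (2b)^2 + (2y + 1)^2 = 4a^2 + 4b^2 + 4y^2 + 4y + 1
= 2(2a^2 + 2b^2 + 2y^2 + 2y) + 1.
Since 2a^2 + 2b^2 + 2y^2 + 2y is an integer, the sum of squares is of the form 2k+1 for an integer k.

2(2a^2 + 2b^2 + 2y^2 + 2y) + 1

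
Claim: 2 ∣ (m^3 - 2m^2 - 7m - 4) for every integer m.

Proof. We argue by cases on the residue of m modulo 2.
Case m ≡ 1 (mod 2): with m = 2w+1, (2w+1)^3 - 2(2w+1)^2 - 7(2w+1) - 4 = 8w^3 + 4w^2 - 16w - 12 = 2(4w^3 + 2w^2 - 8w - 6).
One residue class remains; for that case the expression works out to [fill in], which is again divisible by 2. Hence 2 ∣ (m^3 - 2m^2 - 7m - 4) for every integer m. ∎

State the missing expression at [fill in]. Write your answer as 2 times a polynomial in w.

The residues treated are {1}, so the missing case is m ≡ 0 (mod 2); write m = 2w.
Then (2w)^3 - 2(2w)^2 - 7(2w) - 4 = 8w^3 - 8w^2 - 14w - 4 = 2(4w^3 - 4w^2 - 7w - 2).

2(4w^3 - 4w^2 - 7w - 2)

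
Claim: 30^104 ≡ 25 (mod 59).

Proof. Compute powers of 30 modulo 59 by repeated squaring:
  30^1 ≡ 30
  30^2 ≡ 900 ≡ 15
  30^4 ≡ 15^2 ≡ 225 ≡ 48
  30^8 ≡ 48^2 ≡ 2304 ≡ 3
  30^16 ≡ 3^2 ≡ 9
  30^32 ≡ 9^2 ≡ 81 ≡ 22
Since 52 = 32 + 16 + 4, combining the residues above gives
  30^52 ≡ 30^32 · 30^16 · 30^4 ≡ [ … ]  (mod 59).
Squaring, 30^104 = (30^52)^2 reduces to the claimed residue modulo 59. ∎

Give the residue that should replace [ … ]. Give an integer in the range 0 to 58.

5

30^32 · 30^16 · 30^4 ≡ 22 · 9 · 48 = 9504.
9504 mod 59 = 5, so 30^52 ≡ 5 (mod 59).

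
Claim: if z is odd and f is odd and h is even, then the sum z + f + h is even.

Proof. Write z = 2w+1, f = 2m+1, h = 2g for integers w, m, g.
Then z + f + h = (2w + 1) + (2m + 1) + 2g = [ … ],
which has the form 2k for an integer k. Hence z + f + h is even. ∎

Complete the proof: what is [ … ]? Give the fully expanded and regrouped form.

(2w + 1) + (2m + 1) + 2g = 2g + 2m + 2w + 2
= 2(g + m + w + 1).
Since g + m + w + 1 is an integer, the sum is of the form 2k for an integer k.

2(g + m + w + 1)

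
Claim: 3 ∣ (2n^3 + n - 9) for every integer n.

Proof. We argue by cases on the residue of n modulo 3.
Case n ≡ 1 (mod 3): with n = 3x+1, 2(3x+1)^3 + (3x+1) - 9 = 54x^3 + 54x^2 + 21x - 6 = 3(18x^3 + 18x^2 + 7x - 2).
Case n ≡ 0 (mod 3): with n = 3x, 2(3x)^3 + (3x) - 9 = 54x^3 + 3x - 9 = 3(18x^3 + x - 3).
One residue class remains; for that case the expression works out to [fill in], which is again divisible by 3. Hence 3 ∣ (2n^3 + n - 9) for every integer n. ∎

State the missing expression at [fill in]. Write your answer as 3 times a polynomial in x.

3(18x^3 + 36x^2 + 25x + 3)

The residues treated are {1, 0}, so the missing case is n ≡ 2 (mod 3); write n = 3x+2.
Then 2(3x+2)^3 + (3x+2) - 9 = 54x^3 + 108x^2 + 75x + 9 = 3(18x^3 + 36x^2 + 25x + 3).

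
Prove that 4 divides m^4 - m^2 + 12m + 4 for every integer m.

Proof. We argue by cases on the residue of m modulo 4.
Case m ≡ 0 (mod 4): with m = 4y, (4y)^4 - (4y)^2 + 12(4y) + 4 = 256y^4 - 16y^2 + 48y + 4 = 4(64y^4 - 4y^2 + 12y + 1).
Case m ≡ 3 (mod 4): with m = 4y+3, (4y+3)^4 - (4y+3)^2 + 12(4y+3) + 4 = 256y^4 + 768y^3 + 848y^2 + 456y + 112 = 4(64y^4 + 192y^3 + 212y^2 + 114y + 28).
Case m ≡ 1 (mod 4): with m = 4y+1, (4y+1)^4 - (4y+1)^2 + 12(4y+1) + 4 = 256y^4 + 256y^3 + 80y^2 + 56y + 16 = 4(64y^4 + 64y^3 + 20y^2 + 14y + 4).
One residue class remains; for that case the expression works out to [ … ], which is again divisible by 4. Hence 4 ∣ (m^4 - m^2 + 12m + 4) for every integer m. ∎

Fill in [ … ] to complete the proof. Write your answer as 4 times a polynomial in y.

Only m ≡ 2 (mod 4) is unaccounted for. Put m = 4y+2:
(4y+2)^4 - (4y+2)^2 + 12(4y+2) + 4 expands to 256y^4 + 512y^3 + 368y^2 + 160y + 40,
and factoring out 4 leaves 4(64y^4 + 128y^3 + 92y^2 + 40y + 10).

4(64y^4 + 128y^3 + 92y^2 + 40y + 10)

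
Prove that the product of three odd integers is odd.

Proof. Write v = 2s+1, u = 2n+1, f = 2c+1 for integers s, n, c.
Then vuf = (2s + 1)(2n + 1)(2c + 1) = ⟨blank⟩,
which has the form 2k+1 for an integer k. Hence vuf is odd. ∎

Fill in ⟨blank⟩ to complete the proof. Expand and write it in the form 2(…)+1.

2(4cns + 2cn + 2cs + c + 2ns + n + s) + 1

Expanding: (2s + 1)(2n + 1)(2c + 1) = 8cns + 4cn + 4cs + 2c + 4ns + 2n + 2s + 1.
Every term except the constant is even, so this is 2(4cns + 2cn + 2cs + c + 2ns + n + s) + 1,
and 4cns + 2cn + 2cs + c + 2ns + n + s ∈ ℤ gives the required form.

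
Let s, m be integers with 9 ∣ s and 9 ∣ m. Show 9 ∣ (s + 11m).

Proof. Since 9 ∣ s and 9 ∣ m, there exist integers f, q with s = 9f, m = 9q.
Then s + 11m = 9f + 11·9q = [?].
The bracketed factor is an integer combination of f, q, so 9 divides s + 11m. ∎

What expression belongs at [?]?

9(f + 11q)

Each term has a factor of 9: 9f + 11·9q = 9·(f + 11q).
Since f + 11q is an integer, 9 ∣ (s + 11m).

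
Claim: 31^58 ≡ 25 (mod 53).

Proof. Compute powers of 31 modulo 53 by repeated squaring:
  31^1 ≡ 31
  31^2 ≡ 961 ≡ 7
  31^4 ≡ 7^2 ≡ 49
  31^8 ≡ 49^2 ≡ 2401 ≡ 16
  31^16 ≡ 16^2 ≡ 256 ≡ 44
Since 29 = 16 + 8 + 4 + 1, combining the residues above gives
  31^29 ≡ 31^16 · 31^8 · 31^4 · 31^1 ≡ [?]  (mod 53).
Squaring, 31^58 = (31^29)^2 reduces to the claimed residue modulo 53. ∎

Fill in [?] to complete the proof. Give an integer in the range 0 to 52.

31^16 · 31^8 · 31^4 · 31^1 ≡ 44 · 16 · 49 · 31 = 1069376.
1069376 mod 53 = 48, so 31^29 ≡ 48 (mod 53).

48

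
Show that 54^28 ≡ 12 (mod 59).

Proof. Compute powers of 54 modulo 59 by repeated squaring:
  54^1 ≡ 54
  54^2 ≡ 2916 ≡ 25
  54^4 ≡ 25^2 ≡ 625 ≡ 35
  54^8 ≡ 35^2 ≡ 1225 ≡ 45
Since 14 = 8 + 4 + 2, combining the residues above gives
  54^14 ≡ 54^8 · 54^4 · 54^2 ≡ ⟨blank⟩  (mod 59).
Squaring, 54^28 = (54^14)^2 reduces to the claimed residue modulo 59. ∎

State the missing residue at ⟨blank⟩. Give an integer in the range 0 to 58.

22

54^8 · 54^4 · 54^2 ≡ 45 · 35 · 25 = 39375.
39375 mod 59 = 22, so 54^14 ≡ 22 (mod 59).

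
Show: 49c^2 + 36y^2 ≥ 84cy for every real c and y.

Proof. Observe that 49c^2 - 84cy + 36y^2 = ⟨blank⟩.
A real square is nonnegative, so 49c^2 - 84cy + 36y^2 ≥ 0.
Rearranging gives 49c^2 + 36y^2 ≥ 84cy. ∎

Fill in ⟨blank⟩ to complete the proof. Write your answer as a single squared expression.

(7c - 6y)^2

The leading and trailing coefficients are 7^2 and 6^2, and 84 = 2·7·6, so the trinomial is (7c - 6y)^2.
Hence 49c^2 - 84cy + 36y^2 ≥ 0.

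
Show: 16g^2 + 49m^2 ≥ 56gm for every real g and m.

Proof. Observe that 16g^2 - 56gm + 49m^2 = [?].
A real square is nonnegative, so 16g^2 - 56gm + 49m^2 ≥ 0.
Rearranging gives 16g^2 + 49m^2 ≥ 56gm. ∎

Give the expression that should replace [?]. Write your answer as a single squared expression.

(4g - 7m)^2

16g^2 - 56gm + 49m^2 is a perfect-square trinomial: the outer terms are (4g)^2 and (7m)^2, and the cross term is -2·4g·7m.
So 16g^2 - 56gm + 49m^2 = (4g - 7m)^2 ≥ 0.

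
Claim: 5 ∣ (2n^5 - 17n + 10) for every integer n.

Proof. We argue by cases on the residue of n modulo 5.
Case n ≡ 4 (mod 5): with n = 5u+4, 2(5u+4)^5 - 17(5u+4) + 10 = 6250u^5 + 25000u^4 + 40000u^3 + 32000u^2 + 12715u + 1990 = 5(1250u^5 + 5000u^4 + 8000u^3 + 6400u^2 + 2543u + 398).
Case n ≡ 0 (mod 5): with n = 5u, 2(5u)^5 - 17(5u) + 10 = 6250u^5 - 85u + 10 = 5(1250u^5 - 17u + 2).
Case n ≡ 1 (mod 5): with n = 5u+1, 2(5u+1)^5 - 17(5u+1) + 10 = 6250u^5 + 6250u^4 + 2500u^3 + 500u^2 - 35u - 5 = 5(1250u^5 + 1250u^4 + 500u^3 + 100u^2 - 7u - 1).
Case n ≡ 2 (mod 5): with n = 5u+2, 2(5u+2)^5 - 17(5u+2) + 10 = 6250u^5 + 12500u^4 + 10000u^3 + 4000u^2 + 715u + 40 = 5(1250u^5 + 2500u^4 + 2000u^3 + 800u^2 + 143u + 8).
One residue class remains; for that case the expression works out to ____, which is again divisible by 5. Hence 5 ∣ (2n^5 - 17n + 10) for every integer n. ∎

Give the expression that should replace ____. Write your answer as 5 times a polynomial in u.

Only n ≡ 3 (mod 5) is unaccounted for. Put n = 5u+3:
2(5u+3)^5 - 17(5u+3) + 10 expands to 6250u^5 + 18750u^4 + 22500u^3 + 13500u^2 + 3965u + 445,
and factoring out 5 leaves 5(1250u^5 + 3750u^4 + 4500u^3 + 2700u^2 + 793u + 89).

5(1250u^5 + 3750u^4 + 4500u^3 + 2700u^2 + 793u + 89)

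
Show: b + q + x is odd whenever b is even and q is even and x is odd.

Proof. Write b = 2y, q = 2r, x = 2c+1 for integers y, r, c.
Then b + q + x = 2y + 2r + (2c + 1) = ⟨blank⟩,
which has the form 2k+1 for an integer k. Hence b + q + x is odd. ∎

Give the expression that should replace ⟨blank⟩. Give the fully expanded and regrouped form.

2(c + r + y) + 1

2y + 2r + (2c + 1) = 2c + 2r + 2y + 1
= 2(c + r + y) + 1.
Since c + r + y is an integer, the sum is of the form 2k+1 for an integer k.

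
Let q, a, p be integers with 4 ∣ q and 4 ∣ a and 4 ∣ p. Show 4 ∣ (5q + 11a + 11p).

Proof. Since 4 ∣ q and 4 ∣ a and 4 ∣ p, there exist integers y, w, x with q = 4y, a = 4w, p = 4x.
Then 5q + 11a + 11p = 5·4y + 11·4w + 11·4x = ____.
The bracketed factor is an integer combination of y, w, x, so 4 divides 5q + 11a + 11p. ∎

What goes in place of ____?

Pull the common 4 out of every term: 5·4y + 11·4w + 11·4x = 4(11w + 11x + 5y).
11w + 11x + 5y is an integer, which exhibits the divisibility.

4(11w + 11x + 5y)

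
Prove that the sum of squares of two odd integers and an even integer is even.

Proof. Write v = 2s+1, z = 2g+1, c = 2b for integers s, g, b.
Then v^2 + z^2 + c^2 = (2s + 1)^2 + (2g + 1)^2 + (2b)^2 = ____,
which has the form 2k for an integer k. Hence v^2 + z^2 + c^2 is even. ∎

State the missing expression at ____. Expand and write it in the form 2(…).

(2s + 1)^2 + (2g + 1)^2 + (2b)^2 = 4b^2 + 4g^2 + 4g + 4s^2 + 4s + 2
= 2(2b^2 + 2g^2 + 2g + 2s^2 + 2s + 1).
Since 2b^2 + 2g^2 + 2g + 2s^2 + 2s + 1 is an integer, the sum of squares is of the form 2k for an integer k.

2(2b^2 + 2g^2 + 2g + 2s^2 + 2s + 1)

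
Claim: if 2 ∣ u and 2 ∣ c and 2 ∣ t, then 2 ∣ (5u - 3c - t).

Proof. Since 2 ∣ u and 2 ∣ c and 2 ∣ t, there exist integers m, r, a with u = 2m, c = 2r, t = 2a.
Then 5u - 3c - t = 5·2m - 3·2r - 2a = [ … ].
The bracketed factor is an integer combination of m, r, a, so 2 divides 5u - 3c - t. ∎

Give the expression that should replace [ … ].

2(-a + 5m - 3r)

Pull the common 2 out of every term: 5·2m - 3·2r - 2a = 2(-a + 5m - 3r).
-a + 5m - 3r is an integer, which exhibits the divisibility.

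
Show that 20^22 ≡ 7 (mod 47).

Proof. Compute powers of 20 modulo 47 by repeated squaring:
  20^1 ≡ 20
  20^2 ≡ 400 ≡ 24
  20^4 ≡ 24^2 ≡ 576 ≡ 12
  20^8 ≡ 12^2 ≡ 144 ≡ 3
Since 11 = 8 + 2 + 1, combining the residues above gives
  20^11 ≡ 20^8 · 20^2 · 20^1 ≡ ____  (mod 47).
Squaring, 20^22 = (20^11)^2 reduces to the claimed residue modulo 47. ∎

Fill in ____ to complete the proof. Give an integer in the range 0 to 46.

30

20^8 · 20^2 · 20^1 ≡ 3 · 24 · 20 = 1440.
1440 mod 47 = 30, so 20^11 ≡ 30 (mod 47).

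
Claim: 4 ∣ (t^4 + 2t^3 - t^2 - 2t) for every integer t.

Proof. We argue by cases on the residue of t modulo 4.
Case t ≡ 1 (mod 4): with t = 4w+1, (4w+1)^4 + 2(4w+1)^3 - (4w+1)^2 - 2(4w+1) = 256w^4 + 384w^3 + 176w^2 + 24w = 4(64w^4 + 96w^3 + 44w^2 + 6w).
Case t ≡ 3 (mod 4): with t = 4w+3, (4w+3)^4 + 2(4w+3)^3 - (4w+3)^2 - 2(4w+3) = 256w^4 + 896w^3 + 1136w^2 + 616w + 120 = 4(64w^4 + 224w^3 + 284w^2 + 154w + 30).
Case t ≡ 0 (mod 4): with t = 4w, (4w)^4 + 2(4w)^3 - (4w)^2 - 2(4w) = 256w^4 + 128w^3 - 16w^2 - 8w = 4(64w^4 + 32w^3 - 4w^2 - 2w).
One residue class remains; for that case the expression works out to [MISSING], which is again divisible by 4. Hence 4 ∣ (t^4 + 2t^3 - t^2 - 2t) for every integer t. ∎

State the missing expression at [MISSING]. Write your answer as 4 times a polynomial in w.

4(64w^4 + 160w^3 + 140w^2 + 50w + 6)

Only t ≡ 2 (mod 4) is unaccounted for. Put t = 4w+2:
(4w+2)^4 + 2(4w+2)^3 - (4w+2)^2 - 2(4w+2) expands to 256w^4 + 640w^3 + 560w^2 + 200w + 24,
and factoring out 4 leaves 4(64w^4 + 160w^3 + 140w^2 + 50w + 6).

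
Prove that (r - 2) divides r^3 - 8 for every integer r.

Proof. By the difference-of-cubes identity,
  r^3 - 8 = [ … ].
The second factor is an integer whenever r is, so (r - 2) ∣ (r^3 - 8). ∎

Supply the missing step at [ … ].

Polynomial division of r^3 - 8 by r - 2 leaves remainder 0 and quotient r^2 + 2r + 4.
Hence r^3 - 8 = (r - 2)(r^2 + 2r + 4).

(r - 2)(r^2 + 2r + 4)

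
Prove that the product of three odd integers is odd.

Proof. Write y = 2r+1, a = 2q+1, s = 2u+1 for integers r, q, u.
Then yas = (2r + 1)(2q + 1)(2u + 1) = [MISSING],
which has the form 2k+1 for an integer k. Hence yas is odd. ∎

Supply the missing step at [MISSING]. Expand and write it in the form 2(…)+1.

Expanding: (2r + 1)(2q + 1)(2u + 1) = 8qru + 4qr + 4qu + 2q + 4ru + 2r + 2u + 1.
Every term except the constant is even, so this is 2(4qru + 2qr + 2qu + q + 2ru + r + u) + 1,
and 4qru + 2qr + 2qu + q + 2ru + r + u ∈ ℤ gives the required form.

2(4qru + 2qr + 2qu + q + 2ru + r + u) + 1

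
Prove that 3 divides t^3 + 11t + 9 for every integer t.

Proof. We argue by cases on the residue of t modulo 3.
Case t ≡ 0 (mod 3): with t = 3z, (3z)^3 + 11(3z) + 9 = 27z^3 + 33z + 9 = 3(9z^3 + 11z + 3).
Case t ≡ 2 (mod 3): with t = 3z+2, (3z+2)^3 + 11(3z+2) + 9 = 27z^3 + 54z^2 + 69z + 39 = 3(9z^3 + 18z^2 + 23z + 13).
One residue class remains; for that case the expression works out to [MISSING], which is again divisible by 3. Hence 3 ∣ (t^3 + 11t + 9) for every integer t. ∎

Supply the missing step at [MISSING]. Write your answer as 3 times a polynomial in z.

3(9z^3 + 9z^2 + 14z + 7)

The residues treated are {0, 2}, so the missing case is t ≡ 1 (mod 3); write t = 3z+1.
Then (3z+1)^3 + 11(3z+1) + 9 = 27z^3 + 27z^2 + 42z + 21 = 3(9z^3 + 9z^2 + 14z + 7).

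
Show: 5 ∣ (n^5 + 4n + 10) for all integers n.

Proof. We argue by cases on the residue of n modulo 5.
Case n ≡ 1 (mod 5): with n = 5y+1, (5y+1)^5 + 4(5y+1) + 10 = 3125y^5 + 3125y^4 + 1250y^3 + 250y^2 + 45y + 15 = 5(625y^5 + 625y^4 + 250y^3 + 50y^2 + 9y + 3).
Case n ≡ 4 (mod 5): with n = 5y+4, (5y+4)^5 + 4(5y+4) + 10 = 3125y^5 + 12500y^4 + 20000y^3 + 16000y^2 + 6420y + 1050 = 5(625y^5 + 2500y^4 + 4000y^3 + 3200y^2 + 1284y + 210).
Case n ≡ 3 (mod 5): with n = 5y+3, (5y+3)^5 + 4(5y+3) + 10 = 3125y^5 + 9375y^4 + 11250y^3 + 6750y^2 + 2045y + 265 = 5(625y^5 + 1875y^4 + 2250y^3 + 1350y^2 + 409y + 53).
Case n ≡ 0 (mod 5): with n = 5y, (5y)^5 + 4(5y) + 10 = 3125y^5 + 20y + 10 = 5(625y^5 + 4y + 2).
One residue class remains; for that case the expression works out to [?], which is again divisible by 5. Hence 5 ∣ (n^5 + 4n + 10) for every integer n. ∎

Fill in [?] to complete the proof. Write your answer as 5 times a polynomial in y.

The residues treated are {1, 4, 3, 0}, so the missing case is n ≡ 2 (mod 5); write n = 5y+2.
Then (5y+2)^5 + 4(5y+2) + 10 = 3125y^5 + 6250y^4 + 5000y^3 + 2000y^2 + 420y + 50 = 5(625y^5 + 1250y^4 + 1000y^3 + 400y^2 + 84y + 10).

5(625y^5 + 1250y^4 + 1000y^3 + 400y^2 + 84y + 10)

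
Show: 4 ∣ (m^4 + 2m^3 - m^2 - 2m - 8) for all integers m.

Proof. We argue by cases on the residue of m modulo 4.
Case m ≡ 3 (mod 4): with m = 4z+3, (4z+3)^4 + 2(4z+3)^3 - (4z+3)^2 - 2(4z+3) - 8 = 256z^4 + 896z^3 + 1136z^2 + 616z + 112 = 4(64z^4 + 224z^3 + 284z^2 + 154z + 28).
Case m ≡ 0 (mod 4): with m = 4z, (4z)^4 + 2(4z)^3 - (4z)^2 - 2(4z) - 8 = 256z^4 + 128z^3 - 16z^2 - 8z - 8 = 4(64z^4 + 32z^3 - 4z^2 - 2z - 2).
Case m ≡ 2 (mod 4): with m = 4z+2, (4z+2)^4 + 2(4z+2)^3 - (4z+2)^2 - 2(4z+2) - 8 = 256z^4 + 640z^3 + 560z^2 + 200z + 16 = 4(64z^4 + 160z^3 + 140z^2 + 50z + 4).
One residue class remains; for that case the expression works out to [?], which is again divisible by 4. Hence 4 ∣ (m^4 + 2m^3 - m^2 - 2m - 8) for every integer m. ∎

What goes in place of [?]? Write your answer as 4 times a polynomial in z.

The residues treated are {3, 0, 2}, so the missing case is m ≡ 1 (mod 4); write m = 4z+1.
Then (4z+1)^4 + 2(4z+1)^3 - (4z+1)^2 - 2(4z+1) - 8 = 256z^4 + 384z^3 + 176z^2 + 24z - 8 = 4(64z^4 + 96z^3 + 44z^2 + 6z - 2).

4(64z^4 + 96z^3 + 44z^2 + 6z - 2)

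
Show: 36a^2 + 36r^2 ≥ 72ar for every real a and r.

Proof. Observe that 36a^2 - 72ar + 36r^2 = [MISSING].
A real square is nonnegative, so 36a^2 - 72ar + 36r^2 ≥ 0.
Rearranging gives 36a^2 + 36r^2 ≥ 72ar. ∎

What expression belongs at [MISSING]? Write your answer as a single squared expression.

(6a - 6r)^2

The leading and trailing coefficients are 6^2 and 6^2, and 72 = 2·6·6, so the trinomial is (6a - 6r)^2.
Hence 36a^2 - 72ar + 36r^2 ≥ 0.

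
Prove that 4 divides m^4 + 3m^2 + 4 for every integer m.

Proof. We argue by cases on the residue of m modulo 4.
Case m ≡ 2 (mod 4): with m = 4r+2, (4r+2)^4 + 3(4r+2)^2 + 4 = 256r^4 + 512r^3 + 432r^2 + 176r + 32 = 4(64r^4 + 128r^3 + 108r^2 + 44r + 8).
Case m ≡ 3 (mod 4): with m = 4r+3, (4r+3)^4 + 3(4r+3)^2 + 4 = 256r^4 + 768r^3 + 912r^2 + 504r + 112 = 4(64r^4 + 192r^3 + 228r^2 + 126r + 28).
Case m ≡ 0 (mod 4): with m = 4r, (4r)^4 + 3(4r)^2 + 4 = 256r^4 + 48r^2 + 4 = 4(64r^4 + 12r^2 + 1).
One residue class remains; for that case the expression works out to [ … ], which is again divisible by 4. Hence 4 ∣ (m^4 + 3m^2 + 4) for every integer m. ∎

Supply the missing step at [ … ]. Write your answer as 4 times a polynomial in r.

The residues treated are {2, 3, 0}, so the missing case is m ≡ 1 (mod 4); write m = 4r+1.
Then (4r+1)^4 + 3(4r+1)^2 + 4 = 256r^4 + 256r^3 + 144r^2 + 40r + 8 = 4(64r^4 + 64r^3 + 36r^2 + 10r + 2).

4(64r^4 + 64r^3 + 36r^2 + 10r + 2)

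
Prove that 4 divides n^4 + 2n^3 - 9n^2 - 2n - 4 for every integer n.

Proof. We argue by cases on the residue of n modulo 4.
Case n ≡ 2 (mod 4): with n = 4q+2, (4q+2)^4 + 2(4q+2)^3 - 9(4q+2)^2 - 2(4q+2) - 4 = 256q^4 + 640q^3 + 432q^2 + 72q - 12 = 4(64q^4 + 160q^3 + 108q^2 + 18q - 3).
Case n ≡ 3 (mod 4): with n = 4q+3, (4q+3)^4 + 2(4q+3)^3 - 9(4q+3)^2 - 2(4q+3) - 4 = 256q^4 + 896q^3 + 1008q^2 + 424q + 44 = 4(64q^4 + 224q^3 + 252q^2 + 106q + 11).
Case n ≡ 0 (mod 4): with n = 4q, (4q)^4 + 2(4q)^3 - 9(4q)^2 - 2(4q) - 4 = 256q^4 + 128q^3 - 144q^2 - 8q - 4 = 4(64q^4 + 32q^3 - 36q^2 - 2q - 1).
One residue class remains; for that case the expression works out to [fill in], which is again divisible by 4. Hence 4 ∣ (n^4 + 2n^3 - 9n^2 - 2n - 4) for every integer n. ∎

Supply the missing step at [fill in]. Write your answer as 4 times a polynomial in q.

4(64q^4 + 96q^3 + 12q^2 - 10q - 3)

Only n ≡ 1 (mod 4) is unaccounted for. Put n = 4q+1:
(4q+1)^4 + 2(4q+1)^3 - 9(4q+1)^2 - 2(4q+1) - 4 expands to 256q^4 + 384q^3 + 48q^2 - 40q - 12,
and factoring out 4 leaves 4(64q^4 + 96q^3 + 12q^2 - 10q - 3).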